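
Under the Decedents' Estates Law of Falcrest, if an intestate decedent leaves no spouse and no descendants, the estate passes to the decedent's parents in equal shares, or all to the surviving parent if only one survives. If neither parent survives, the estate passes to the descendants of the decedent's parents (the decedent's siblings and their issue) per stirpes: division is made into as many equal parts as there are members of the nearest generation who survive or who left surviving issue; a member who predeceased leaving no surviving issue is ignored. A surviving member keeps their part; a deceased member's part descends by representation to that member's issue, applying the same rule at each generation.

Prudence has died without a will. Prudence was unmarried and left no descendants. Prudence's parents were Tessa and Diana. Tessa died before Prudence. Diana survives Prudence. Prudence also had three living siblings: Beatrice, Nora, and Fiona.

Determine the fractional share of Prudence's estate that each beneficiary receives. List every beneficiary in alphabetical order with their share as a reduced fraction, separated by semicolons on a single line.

Diana 1

Only one parent, Diana, survives, so Diana takes the entire estate. The siblings take nothing because a surviving parent has priority.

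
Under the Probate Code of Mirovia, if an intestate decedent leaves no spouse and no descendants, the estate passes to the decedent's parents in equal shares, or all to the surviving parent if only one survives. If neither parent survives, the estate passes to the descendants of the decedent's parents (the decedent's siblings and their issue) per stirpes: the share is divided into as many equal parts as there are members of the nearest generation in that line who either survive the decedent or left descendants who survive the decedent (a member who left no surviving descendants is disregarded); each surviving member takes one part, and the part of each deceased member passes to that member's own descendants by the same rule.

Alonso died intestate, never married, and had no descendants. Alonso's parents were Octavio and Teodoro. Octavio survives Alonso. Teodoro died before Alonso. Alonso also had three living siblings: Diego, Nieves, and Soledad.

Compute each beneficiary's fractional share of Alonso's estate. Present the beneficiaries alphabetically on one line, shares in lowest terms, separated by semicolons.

Octavio 1

Only one parent, Octavio, survives, so Octavio takes the entire estate. The siblings take nothing because a surviving parent has priority.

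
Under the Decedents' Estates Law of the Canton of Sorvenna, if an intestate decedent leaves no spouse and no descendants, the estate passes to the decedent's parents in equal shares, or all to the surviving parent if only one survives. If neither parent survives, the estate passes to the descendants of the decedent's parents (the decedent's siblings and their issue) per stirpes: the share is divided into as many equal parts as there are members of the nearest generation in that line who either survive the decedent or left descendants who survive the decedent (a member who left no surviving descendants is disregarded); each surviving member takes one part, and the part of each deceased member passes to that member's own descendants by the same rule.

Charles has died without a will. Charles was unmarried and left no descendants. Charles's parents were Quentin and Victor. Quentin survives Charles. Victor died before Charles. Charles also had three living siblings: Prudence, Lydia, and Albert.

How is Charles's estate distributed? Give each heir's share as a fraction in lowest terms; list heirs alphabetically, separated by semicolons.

Quentin 1

Only one parent, Quentin, survives, so Quentin takes the entire estate. The siblings take nothing because a surviving parent has priority.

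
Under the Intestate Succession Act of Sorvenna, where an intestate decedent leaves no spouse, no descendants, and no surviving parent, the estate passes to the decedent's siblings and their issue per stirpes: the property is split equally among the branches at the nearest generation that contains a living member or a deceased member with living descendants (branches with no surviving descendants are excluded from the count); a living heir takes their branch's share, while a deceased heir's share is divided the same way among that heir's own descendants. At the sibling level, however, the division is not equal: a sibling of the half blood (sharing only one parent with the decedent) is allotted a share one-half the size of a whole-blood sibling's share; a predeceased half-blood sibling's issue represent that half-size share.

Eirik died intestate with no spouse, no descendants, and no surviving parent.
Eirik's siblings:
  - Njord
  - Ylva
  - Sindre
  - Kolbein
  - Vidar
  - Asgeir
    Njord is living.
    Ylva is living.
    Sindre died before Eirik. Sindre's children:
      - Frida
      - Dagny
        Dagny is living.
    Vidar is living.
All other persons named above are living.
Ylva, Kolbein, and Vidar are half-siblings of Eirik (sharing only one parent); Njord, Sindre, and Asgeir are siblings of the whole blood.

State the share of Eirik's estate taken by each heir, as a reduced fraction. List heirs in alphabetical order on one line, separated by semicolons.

No spouse, descendants, or parent survives, so the estate passes to Eirik's siblings per stirpes.
Half-blood siblings count for one-half the weight of whole-blood siblings at the initial division.
Dividing 1 in proportion to weights (total weight 9/2): Njord (weight 1) → 2/9; Ylva (weight 1/2) → 1/9; Sindre (weight 1) → 2/9; Kolbein (weight 1/2) → 1/9; Vidar (weight 1/2) → 1/9; Asgeir (weight 1) → 2/9.
Njord is living and takes 2/9.
Ylva is living and takes 1/9.
Sindre predeceased; the 2/9 allotted to Sindre's branch passes to Sindre's issue by representation.
The 2/9 is divided into 2 equal shares of 1/9 among Frida, Dagny.
Frida is living and takes 1/9.
Dagny is living and takes 1/9.
Kolbein is living and takes 1/9.
Vidar is living and takes 1/9.
Asgeir is living and takes 2/9.

Asgeir 2/9; Dagny 1/9; Frida 1/9; Kolbein 1/9; Njord 2/9; Vidar 1/9; Ylva 1/9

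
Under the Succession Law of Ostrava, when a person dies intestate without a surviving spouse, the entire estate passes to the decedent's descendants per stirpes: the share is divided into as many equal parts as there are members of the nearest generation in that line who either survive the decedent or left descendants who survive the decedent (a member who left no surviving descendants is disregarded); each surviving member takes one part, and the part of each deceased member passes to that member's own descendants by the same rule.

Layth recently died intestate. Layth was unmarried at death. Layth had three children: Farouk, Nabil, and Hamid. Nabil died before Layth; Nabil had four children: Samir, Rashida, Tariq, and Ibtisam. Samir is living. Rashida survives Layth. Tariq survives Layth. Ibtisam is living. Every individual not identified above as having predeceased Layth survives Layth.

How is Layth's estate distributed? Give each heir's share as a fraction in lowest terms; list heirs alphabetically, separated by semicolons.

Farouk 1/3; Hamid 1/3; Ibtisam 1/12; Rashida 1/12; Samir 1/12; Tariq 1/12

There is no surviving spouse, so the entire estate passes to Layth's descendants per stirpes.
The estate is divided into 3 equal shares of 1/3 among Farouk, Nabil, Hamid.
Farouk is living and takes 1/3.
Nabil predeceased; the 1/3 allotted to Nabil's branch passes to Nabil's issue by representation.
The 1/3 is divided into 4 equal shares of 1/12 among Samir, Rashida, Tariq, Ibtisam.
Samir is living and takes 1/12.
Rashida is living and takes 1/12.
Tariq is living and takes 1/12.
Ibtisam is living and takes 1/12.
Hamid is living and takes 1/3.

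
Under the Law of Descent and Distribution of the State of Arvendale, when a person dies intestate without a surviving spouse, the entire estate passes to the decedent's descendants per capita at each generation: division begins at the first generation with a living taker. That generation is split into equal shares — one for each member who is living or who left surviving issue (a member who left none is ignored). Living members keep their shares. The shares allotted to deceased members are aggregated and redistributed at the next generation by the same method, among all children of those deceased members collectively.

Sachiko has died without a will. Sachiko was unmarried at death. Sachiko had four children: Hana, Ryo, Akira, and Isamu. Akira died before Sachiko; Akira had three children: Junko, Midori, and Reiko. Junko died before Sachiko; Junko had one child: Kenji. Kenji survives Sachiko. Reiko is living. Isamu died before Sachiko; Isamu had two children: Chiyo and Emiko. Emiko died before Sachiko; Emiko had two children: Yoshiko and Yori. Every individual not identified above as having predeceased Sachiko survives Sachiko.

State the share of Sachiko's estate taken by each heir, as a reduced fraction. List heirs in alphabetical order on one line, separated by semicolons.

There is no surviving spouse, so the entire estate passes to Sachiko's descendants per capita at each generation.
At generation 1 (Hana, Ryo, Akira, Isamu) there are 4 shares of (1)/4 = 1/4 each.
Living: Hana and Ryo — each takes 1/4.
Deceased: Akira and Isamu. Their combined 1/2 is pooled and carried to generation 2.
At generation 2 (Junko, Midori, Reiko, Chiyo, Emiko) there are 5 shares of (1/2)/5 = 1/10 each.
Living: Midori, Reiko, and Chiyo — each takes 1/10.
Deceased: Junko and Emiko. Their combined 1/5 is pooled and carried to generation 3.
At generation 3 (Kenji, Yoshiko, Yori) there are 3 shares of (1/5)/3 = 1/15 each.
Living: Kenji, Yoshiko, and Yori — each takes 1/15.

Chiyo 1/10; Hana 1/4; Kenji 1/15; Midori 1/10; Reiko 1/10; Ryo 1/4; Yori 1/15; Yoshiko 1/15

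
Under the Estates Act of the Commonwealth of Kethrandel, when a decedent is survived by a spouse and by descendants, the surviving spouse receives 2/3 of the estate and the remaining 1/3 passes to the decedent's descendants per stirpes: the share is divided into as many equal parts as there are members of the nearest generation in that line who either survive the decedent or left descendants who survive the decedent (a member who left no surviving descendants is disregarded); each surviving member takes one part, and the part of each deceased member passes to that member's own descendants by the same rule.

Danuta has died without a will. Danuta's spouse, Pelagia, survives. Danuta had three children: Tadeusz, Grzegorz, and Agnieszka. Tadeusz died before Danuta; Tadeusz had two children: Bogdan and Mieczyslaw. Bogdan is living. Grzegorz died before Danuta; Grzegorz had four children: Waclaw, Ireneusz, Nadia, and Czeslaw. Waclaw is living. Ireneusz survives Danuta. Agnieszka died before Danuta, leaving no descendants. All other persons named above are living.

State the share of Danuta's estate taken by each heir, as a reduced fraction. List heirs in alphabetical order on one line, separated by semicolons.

Bogdan 1/12; Czeslaw 1/24; Ireneusz 1/24; Mieczyslaw 1/12; Nadia 1/24; Pelagia 2/3; Waclaw 1/24

Pelagia, as surviving spouse, takes 2/3.
The remaining 1/3 passes to Danuta's descendants per stirpes.
Agnieszka left no surviving issue, so that branch lapses and is disregarded.
The 1/3 is divided into 2 equal shares of 1/6 among Tadeusz, Grzegorz.
Tadeusz predeceased; the 1/6 allotted to Tadeusz's branch passes to Tadeusz's issue by representation.
The 1/6 is divided into 2 equal shares of 1/12 among Bogdan, Mieczyslaw.
Bogdan is living and takes 1/12.
Mieczyslaw is living and takes 1/12.
Grzegorz predeceased; the 1/6 allotted to Grzegorz's branch passes to Grzegorz's issue by representation.
The 1/6 is divided into 4 equal shares of 1/24 among Waclaw, Ireneusz, Nadia, Czeslaw.
Waclaw is living and takes 1/24.
Ireneusz is living and takes 1/24.
Nadia is living and takes 1/24.
Czeslaw is living and takes 1/24.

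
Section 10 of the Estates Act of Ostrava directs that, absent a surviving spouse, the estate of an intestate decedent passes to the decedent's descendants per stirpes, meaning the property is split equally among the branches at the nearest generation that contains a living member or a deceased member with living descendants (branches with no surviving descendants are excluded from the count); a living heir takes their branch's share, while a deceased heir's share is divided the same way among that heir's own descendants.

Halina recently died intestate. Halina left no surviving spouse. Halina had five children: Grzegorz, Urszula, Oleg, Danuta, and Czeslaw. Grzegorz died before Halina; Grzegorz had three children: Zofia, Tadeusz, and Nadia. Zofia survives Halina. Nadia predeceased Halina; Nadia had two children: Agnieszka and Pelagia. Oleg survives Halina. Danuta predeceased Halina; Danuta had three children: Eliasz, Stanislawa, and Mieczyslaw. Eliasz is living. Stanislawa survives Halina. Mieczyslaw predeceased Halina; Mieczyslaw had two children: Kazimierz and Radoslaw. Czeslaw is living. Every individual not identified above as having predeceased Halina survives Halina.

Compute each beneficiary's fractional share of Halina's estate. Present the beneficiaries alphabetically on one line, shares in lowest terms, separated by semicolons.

There is no surviving spouse, so the entire estate passes to Halina's descendants per stirpes.
The estate is divided into 5 equal shares of 1/5 among Grzegorz, Urszula, Oleg, Danuta, Czeslaw.
Grzegorz predeceased; the 1/5 allotted to Grzegorz's branch passes to Grzegorz's issue by representation.
The 1/5 is divided into 3 equal shares of 1/15 among Zofia, Tadeusz, Nadia.
Zofia is living and takes 1/15.
Tadeusz is living and takes 1/15.
Nadia predeceased; the 1/15 allotted to Nadia's branch passes to Nadia's issue by representation.
The 1/15 is divided into 2 equal shares of 1/30 among Agnieszka, Pelagia.
Agnieszka is living and takes 1/30.
Pelagia is living and takes 1/30.
Urszula is living and takes 1/5.
Oleg is living and takes 1/5.
Danuta predeceased; the 1/5 allotted to Danuta's branch passes to Danuta's issue by representation.
The 1/5 is divided into 3 equal shares of 1/15 among Eliasz, Stanislawa, Mieczyslaw.
Eliasz is living and takes 1/15.
Stanislawa is living and takes 1/15.
Mieczyslaw predeceased; the 1/15 allotted to Mieczyslaw's branch passes to Mieczyslaw's issue by representation.
The 1/15 is divided into 2 equal shares of 1/30 among Kazimierz, Radoslaw.
Kazimierz is living and takes 1/30.
Radoslaw is living and takes 1/30.
Czeslaw is living and takes 1/5.

Agnieszka 1/30; Czeslaw 1/5; Eliasz 1/15; Kazimierz 1/30; Oleg 1/5; Pelagia 1/30; Radoslaw 1/30; Stanislawa 1/15; Tadeusz 1/15; Urszula 1/5; Zofia 1/15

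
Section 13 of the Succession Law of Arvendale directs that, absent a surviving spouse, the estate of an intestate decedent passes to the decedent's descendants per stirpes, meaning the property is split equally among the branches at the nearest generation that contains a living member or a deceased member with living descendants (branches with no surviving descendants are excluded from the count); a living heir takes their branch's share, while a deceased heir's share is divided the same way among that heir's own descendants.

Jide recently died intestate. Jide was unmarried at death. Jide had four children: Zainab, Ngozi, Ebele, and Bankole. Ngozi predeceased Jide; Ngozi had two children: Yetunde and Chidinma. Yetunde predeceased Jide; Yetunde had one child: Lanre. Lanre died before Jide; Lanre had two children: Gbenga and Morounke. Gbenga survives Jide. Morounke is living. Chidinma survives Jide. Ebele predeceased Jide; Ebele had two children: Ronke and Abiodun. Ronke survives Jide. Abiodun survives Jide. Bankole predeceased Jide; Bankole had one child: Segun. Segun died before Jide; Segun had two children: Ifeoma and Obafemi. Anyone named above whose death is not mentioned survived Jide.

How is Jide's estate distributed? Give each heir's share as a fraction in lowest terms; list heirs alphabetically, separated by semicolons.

Abiodun 1/8; Chidinma 1/8; Gbenga 1/16; Ifeoma 1/8; Morounke 1/16; Obafemi 1/8; Ronke 1/8; Zainab 1/4

There is no surviving spouse, so the entire estate passes to Jide's descendants per stirpes.
The estate is divided into 4 equal shares of 1/4 among Zainab, Ngozi, Ebele, Bankole.
Zainab is living and takes 1/4.
Ngozi predeceased; the 1/4 allotted to Ngozi's branch passes to Ngozi's issue by representation.
The 1/4 is divided into 2 equal shares of 1/8 among Yetunde, Chidinma.
Yetunde predeceased; the 1/8 allotted to Yetunde's branch passes to Yetunde's issue by representation.
Lanre's line is the sole branch at this level, so the full 1/8 passes to Lanre's issue by representation.
The 1/8 is divided into 2 equal shares of 1/16 among Gbenga, Morounke.
Gbenga is living and takes 1/16.
Morounke is living and takes 1/16.
Chidinma is living and takes 1/8.
Ebele predeceased; the 1/4 allotted to Ebele's branch passes to Ebele's issue by representation.
The 1/4 is divided into 2 equal shares of 1/8 among Ronke, Abiodun.
Ronke is living and takes 1/8.
Abiodun is living and takes 1/8.
Bankole predeceased; the 1/4 allotted to Bankole's branch passes to Bankole's issue by representation.
Segun's line is the sole branch at this level, so the full 1/4 passes to Segun's issue by representation.
The 1/4 is divided into 2 equal shares of 1/8 among Ifeoma, Obafemi.
Ifeoma is living and takes 1/8.
Obafemi is living and takes 1/8.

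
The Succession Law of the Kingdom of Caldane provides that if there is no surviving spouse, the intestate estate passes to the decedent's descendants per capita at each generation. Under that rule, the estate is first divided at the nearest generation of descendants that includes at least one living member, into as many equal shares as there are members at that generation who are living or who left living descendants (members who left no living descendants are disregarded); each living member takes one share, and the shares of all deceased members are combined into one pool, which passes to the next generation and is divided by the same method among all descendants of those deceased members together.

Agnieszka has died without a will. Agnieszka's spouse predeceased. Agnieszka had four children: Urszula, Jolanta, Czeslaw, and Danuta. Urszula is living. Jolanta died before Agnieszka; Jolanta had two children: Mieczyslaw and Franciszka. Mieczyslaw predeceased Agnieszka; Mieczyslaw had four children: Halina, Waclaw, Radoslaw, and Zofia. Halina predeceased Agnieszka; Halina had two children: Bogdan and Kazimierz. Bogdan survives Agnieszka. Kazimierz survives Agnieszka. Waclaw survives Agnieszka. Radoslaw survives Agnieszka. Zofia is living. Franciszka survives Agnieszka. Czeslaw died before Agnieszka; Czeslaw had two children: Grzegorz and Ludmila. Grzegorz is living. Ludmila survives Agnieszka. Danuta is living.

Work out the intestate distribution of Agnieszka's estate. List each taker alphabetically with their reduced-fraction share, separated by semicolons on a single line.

There is no surviving spouse, so the entire estate passes to Agnieszka's descendants per capita at each generation.
At generation 1 (Urszula, Jolanta, Czeslaw, Danuta) there are 4 shares of (1)/4 = 1/4 each.
Living: Urszula and Danuta — each takes 1/4.
Deceased: Jolanta and Czeslaw. Their combined 1/2 is pooled and carried to generation 2.
At generation 2 (Mieczyslaw, Franciszka, Grzegorz, Ludmila) there are 4 shares of (1/2)/4 = 1/8 each.
Living: Franciszka, Grzegorz, and Ludmila — each takes 1/8.
Deceased: Mieczyslaw. That 1/8 share is carried to generation 3.
At generation 3 (Halina, Waclaw, Radoslaw, Zofia) there are 4 shares of (1/8)/4 = 1/32 each.
Living: Waclaw, Radoslaw, and Zofia — each takes 1/32.
Deceased: Halina. That 1/32 share is carried to generation 4.
At generation 4 (Bogdan, Kazimierz) there are 2 shares of (1/32)/2 = 1/64 each.
Living: Bogdan and Kazimierz — each takes 1/64.

Bogdan 1/64; Danuta 1/4; Franciszka 1/8; Grzegorz 1/8; Kazimierz 1/64; Ludmila 1/8; Radoslaw 1/32; Urszula 1/4; Waclaw 1/32; Zofia 1/32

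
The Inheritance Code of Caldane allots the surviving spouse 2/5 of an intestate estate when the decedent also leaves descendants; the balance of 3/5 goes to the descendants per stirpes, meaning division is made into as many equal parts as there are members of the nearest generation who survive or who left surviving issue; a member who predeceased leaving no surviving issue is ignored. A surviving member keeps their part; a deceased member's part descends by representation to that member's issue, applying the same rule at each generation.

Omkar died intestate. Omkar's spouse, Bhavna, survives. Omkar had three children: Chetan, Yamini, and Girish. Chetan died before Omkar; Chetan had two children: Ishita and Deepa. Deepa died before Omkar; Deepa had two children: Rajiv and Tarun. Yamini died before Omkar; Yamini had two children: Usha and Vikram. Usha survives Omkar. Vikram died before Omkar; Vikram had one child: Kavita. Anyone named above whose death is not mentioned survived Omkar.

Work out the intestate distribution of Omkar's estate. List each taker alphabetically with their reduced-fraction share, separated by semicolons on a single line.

Bhavna 2/5; Girish 1/5; Ishita 1/10; Kavita 1/10; Rajiv 1/20; Tarun 1/20; Usha 1/10

Bhavna, as surviving spouse, takes 2/5.
The remaining 3/5 passes to Omkar's descendants per stirpes.
The 3/5 is divided into 3 equal shares of 1/5 among Chetan, Yamini, Girish.
Chetan predeceased; the 1/5 allotted to Chetan's branch passes to Chetan's issue by representation.
The 1/5 is divided into 2 equal shares of 1/10 among Ishita, Deepa.
Ishita is living and takes 1/10.
Deepa predeceased; the 1/10 allotted to Deepa's branch passes to Deepa's issue by representation.
The 1/10 is divided into 2 equal shares of 1/20 among Rajiv, Tarun.
Rajiv is living and takes 1/20.
Tarun is living and takes 1/20.
Yamini predeceased; the 1/5 allotted to Yamini's branch passes to Yamini's issue by representation.
The 1/5 is divided into 2 equal shares of 1/10 among Usha, Vikram.
Usha is living and takes 1/10.
Vikram predeceased; the 1/10 allotted to Vikram's branch passes to Vikram's issue by representation.
Kavita is the sole taker at this level and receives the full 1/10.
Girish is living and takes 1/5.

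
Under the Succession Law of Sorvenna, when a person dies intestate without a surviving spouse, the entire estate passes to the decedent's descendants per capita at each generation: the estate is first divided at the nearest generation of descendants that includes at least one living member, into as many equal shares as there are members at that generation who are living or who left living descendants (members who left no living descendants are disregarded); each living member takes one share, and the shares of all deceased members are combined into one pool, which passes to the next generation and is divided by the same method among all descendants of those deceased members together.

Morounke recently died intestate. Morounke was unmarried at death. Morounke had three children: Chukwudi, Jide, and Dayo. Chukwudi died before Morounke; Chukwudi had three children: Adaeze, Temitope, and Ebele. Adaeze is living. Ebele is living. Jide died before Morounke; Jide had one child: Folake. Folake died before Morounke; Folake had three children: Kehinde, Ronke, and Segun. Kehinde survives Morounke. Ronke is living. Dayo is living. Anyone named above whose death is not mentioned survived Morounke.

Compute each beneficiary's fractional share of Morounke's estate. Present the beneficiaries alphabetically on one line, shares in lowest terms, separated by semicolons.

There is no surviving spouse, so the entire estate passes to Morounke's descendants per capita at each generation.
At generation 1 (Chukwudi, Jide, Dayo) there are 3 shares of (1)/3 = 1/3 each.
Living: Dayo — each takes 1/3.
Deceased: Chukwudi and Jide. Their combined 2/3 is pooled and carried to generation 2.
At generation 2 (Adaeze, Temitope, Ebele, Folake) there are 4 shares of (2/3)/4 = 1/6 each.
Living: Adaeze, Temitope, and Ebele — each takes 1/6.
Deceased: Folake. That 1/6 share is carried to generation 3.
At generation 3 (Kehinde, Ronke, Segun) there are 3 shares of (1/6)/3 = 1/18 each.
Living: Kehinde, Ronke, and Segun — each takes 1/18.

Adaeze 1/6; Dayo 1/3; Ebele 1/6; Kehinde 1/18; Ronke 1/18; Segun 1/18; Temitope 1/6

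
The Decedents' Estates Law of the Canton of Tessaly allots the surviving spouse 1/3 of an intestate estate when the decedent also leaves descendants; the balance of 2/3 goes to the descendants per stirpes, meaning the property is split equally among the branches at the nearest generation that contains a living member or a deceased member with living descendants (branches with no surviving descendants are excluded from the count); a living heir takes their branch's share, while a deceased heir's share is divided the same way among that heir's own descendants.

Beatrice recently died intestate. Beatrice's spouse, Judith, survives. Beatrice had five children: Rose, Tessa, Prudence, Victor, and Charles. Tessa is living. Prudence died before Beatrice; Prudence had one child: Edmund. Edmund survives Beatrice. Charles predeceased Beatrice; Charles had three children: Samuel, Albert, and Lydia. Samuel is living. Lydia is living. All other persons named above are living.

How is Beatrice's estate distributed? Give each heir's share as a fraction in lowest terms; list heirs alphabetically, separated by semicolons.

Albert 2/45; Edmund 2/15; Judith 1/3; Lydia 2/45; Rose 2/15; Samuel 2/45; Tessa 2/15; Victor 2/15

Judith, as surviving spouse, takes 1/3.
The remaining 2/3 passes to Beatrice's descendants per stirpes.
The 2/3 is divided into 5 equal shares of 2/15 among Rose, Tessa, Prudence, Victor, Charles.
Rose is living and takes 2/15.
Tessa is living and takes 2/15.
Prudence predeceased; the 2/15 allotted to Prudence's branch passes to Prudence's issue by representation.
Edmund is the sole taker at this level and receives the full 2/15.
Victor is living and takes 2/15.
Charles predeceased; the 2/15 allotted to Charles's branch passes to Charles's issue by representation.
The 2/15 is divided into 3 equal shares of 2/45 among Samuel, Albert, Lydia.
Samuel is living and takes 2/45.
Albert is living and takes 2/45.
Lydia is living and takes 2/45.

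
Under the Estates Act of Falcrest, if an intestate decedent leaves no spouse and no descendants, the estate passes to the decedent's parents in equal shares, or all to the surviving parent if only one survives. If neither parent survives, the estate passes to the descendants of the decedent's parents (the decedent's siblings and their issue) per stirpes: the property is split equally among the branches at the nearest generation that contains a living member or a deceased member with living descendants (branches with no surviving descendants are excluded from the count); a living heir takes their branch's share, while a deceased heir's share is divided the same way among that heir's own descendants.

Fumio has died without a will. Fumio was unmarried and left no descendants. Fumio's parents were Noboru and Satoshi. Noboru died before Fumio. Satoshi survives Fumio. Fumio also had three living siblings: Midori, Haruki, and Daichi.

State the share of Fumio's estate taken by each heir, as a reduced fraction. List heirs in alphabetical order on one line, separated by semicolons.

Satoshi 1

Only one parent, Satoshi, survives, so Satoshi takes the entire estate. The siblings take nothing because a surviving parent has priority.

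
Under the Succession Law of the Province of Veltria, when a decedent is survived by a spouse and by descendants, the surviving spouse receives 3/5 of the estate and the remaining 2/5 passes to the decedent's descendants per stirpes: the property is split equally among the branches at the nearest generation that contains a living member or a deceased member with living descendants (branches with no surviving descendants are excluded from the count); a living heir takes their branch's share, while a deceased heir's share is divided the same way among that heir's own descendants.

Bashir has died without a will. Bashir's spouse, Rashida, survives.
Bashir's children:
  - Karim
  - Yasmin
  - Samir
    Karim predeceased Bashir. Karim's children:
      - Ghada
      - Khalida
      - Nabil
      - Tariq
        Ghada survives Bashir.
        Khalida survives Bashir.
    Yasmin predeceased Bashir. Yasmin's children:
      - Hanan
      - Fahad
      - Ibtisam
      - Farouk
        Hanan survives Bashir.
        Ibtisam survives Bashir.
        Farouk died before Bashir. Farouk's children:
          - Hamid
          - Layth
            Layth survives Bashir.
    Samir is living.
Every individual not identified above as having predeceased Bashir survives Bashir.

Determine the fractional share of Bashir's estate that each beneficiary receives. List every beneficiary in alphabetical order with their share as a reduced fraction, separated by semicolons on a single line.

Rashida, as surviving spouse, takes 3/5.
The remaining 2/5 passes to Bashir's descendants per stirpes.
The 2/5 is divided into 3 equal shares of 2/15 among Karim, Yasmin, Samir.
Karim predeceased; the 2/15 allotted to Karim's branch passes to Karim's issue by representation.
The 2/15 is divided into 4 equal shares of 1/30 among Ghada, Khalida, Nabil, Tariq.
Ghada is living and takes 1/30.
Khalida is living and takes 1/30.
Nabil is living and takes 1/30.
Tariq is living and takes 1/30.
Yasmin predeceased; the 2/15 allotted to Yasmin's branch passes to Yasmin's issue by representation.
The 2/15 is divided into 4 equal shares of 1/30 among Hanan, Fahad, Ibtisam, Farouk.
Hanan is living and takes 1/30.
Fahad is living and takes 1/30.
Ibtisam is living and takes 1/30.
Farouk predeceased; the 1/30 allotted to Farouk's branch passes to Farouk's issue by representation.
The 1/30 is divided into 2 equal shares of 1/60 among Hamid, Layth.
Hamid is living and takes 1/60.
Layth is living and takes 1/60.
Samir is living and takes 2/15.

Fahad 1/30; Ghada 1/30; Hamid 1/60; Hanan 1/30; Ibtisam 1/30; Khalida 1/30; Layth 1/60; Nabil 1/30; Rashida 3/5; Samir 2/15; Tariq 1/30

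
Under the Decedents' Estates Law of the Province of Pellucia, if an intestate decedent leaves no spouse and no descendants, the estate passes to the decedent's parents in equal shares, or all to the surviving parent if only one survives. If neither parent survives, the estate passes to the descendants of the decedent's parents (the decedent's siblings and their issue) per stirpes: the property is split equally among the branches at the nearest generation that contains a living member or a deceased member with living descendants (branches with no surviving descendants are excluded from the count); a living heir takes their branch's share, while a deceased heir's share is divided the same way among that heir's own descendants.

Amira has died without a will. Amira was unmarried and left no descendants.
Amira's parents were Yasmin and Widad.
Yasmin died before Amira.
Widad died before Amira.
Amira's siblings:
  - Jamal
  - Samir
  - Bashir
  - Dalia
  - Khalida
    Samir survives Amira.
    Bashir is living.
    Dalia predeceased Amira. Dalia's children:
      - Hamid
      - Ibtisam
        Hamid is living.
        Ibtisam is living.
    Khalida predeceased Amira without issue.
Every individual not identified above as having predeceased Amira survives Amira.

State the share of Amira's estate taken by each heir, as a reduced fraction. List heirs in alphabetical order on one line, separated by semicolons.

Bashir 1/4; Hamid 1/8; Ibtisam 1/8; Jamal 1/4; Samir 1/4

Neither parent survives and there are no descendants, so the estate passes to Amira's siblings and their issue per stirpes.
Khalida left no surviving issue, so that branch lapses and is disregarded.
The estate is divided into 4 equal shares of 1/4 among Jamal, Samir, Bashir, Dalia.
Jamal is living and takes 1/4.
Samir is living and takes 1/4.
Bashir is living and takes 1/4.
Dalia predeceased; the 1/4 allotted to Dalia's branch passes to Dalia's issue by representation.
The 1/4 is divided into 2 equal shares of 1/8 among Hamid, Ibtisam.
Hamid is living and takes 1/8.
Ibtisam is living and takes 1/8.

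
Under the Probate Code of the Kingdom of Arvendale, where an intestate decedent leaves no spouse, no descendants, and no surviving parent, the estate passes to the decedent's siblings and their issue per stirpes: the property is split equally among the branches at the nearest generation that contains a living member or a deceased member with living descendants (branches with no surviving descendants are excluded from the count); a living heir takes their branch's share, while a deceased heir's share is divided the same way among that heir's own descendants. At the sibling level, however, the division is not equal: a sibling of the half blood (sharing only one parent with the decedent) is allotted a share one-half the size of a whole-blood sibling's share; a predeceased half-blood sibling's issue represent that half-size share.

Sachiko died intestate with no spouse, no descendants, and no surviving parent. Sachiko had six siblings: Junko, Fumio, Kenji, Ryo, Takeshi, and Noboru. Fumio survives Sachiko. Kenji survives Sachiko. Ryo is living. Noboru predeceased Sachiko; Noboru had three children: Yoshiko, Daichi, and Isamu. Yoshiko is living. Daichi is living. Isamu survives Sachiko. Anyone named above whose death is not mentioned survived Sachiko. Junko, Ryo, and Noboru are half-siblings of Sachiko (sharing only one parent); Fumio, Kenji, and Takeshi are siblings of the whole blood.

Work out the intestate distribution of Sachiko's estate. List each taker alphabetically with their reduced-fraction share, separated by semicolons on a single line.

Daichi 1/27; Fumio 2/9; Isamu 1/27; Junko 1/9; Kenji 2/9; Ryo 1/9; Takeshi 2/9; Yoshiko 1/27

No spouse, descendants, or parent survives, so the estate passes to Sachiko's siblings per stirpes.
Half-blood siblings count for one-half the weight of whole-blood siblings at the initial division.
Dividing 1 in proportion to weights (total weight 9/2): Junko (weight 1/2) → 1/9; Fumio (weight 1) → 2/9; Kenji (weight 1) → 2/9; Ryo (weight 1/2) → 1/9; Takeshi (weight 1) → 2/9; Noboru (weight 1/2) → 1/9.
Junko is living and takes 1/9.
Fumio is living and takes 2/9.
Kenji is living and takes 2/9.
Ryo is living and takes 1/9.
Takeshi is living and takes 2/9.
Noboru predeceased; the 1/9 allotted to Noboru's branch passes to Noboru's issue by representation.
The 1/9 is divided into 3 equal shares of 1/27 among Yoshiko, Daichi, Isamu.
Yoshiko is living and takes 1/27.
Daichi is living and takes 1/27.
Isamu is living and takes 1/27.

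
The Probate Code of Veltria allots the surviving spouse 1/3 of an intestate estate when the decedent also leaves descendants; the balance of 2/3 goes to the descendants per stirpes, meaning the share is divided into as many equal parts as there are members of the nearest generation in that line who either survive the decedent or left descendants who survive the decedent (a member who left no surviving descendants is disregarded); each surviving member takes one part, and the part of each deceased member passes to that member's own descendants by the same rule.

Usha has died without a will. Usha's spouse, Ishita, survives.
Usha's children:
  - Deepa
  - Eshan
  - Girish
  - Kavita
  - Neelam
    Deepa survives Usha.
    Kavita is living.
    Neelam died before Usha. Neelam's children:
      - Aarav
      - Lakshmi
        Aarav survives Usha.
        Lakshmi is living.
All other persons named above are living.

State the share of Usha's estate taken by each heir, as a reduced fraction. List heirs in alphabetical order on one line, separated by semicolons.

Aarav 1/15; Deepa 2/15; Eshan 2/15; Girish 2/15; Ishita 1/3; Kavita 2/15; Lakshmi 1/15

Ishita, as surviving spouse, takes 1/3.
The remaining 2/3 passes to Usha's descendants per stirpes.
The 2/3 is divided into 5 equal shares of 2/15 among Deepa, Eshan, Girish, Kavita, Neelam.
Deepa is living and takes 2/15.
Eshan is living and takes 2/15.
Girish is living and takes 2/15.
Kavita is living and takes 2/15.
Neelam predeceased; the 2/15 allotted to Neelam's branch passes to Neelam's issue by representation.
The 2/15 is divided into 2 equal shares of 1/15 among Aarav, Lakshmi.
Aarav is living and takes 1/15.
Lakshmi is living and takes 1/15.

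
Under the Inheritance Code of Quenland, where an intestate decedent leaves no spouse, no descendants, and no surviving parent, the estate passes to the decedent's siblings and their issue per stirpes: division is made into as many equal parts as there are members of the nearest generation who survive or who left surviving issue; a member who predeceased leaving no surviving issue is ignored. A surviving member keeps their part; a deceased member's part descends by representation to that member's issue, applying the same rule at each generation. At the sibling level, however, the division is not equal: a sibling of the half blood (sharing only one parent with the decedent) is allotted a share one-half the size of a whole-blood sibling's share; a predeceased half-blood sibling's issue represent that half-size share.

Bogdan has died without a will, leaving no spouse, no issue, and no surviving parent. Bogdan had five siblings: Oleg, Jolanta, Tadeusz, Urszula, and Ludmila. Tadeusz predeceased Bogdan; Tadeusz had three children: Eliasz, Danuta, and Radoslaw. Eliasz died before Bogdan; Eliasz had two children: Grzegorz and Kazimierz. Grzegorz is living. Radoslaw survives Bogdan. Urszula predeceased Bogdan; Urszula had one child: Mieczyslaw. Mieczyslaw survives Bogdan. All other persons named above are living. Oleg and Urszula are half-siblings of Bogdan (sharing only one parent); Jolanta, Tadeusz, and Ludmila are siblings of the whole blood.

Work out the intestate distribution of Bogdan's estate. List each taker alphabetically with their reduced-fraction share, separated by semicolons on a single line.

No spouse, descendants, or parent survives, so the estate passes to Bogdan's siblings per stirpes.
Half-blood siblings count for one-half the weight of whole-blood siblings at the initial division.
Dividing 1 in proportion to weights (total weight 4): Oleg (weight 1/2) → 1/8; Jolanta (weight 1) → 1/4; Tadeusz (weight 1) → 1/4; Urszula (weight 1/2) → 1/8; Ludmila (weight 1) → 1/4.
Oleg is living and takes 1/8.
Jolanta is living and takes 1/4.
Tadeusz predeceased; the 1/4 allotted to Tadeusz's branch passes to Tadeusz's issue by representation.
The 1/4 is divided into 3 equal shares of 1/12 among Eliasz, Danuta, Radoslaw.
Eliasz predeceased; the 1/12 allotted to Eliasz's branch passes to Eliasz's issue by representation.
The 1/12 is divided into 2 equal shares of 1/24 among Grzegorz, Kazimierz.
Grzegorz is living and takes 1/24.
Kazimierz is living and takes 1/24.
Danuta is living and takes 1/12.
Radoslaw is living and takes 1/12.
Urszula predeceased; the 1/8 allotted to Urszula's branch passes to Urszula's issue by representation.
Mieczyslaw is the sole taker at this level and receives the full 1/8.
Ludmila is living and takes 1/4.

Danuta 1/12; Grzegorz 1/24; Jolanta 1/4; Kazimierz 1/24; Ludmila 1/4; Mieczyslaw 1/8; Oleg 1/8; Radoslaw 1/12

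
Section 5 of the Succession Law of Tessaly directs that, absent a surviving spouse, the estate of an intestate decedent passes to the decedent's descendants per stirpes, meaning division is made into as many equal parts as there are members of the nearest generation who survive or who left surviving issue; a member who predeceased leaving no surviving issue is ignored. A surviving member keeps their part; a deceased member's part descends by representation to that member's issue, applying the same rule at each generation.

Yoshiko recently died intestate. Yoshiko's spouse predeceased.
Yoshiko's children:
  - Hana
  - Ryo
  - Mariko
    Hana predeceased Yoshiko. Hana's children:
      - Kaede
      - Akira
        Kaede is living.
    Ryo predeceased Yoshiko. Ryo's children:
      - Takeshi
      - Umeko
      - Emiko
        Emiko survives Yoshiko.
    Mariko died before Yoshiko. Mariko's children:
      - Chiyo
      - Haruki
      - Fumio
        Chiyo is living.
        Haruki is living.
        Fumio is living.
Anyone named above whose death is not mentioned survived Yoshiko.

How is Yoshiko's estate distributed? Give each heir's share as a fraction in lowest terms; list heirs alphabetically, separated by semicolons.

Akira 1/6; Chiyo 1/9; Emiko 1/9; Fumio 1/9; Haruki 1/9; Kaede 1/6; Takeshi 1/9; Umeko 1/9

There is no surviving spouse, so the entire estate passes to Yoshiko's descendants per stirpes.
The estate is divided into 3 equal shares of 1/3 among Hana, Ryo, Mariko.
Hana predeceased; the 1/3 allotted to Hana's branch passes to Hana's issue by representation.
The 1/3 is divided into 2 equal shares of 1/6 among Kaede, Akira.
Kaede is living and takes 1/6.
Akira is living and takes 1/6.
Ryo predeceased; the 1/3 allotted to Ryo's branch passes to Ryo's issue by representation.
The 1/3 is divided into 3 equal shares of 1/9 among Takeshi, Umeko, Emiko.
Takeshi is living and takes 1/9.
Umeko is living and takes 1/9.
Emiko is living and takes 1/9.
Mariko predeceased; the 1/3 allotted to Mariko's branch passes to Mariko's issue by representation.
The 1/3 is divided into 3 equal shares of 1/9 among Chiyo, Haruki, Fumio.
Chiyo is living and takes 1/9.
Haruki is living and takes 1/9.
Fumio is living and takes 1/9.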